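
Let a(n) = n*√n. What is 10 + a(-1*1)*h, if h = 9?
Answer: 10 - 9*I ≈ 10.0 - 9.0*I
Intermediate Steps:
a(n) = n^(3/2)
10 + a(-1*1)*h = 10 + (-1*1)^(3/2)*9 = 10 + (-1)^(3/2)*9 = 10 - I*9 = 10 - 9*I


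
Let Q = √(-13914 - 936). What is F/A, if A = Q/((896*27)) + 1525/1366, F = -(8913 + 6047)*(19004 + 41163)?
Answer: -203217115189451489280/252056740979 + 112865347445351424*I*√66/252056740979 ≈ -8.0624e+8 + 3.6378e+6*I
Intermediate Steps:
Q = 15*I*√66 (Q = √(-14850) = 15*I*√66 ≈ 121.86*I)
F = -900098320 (F = -14960*60167 = -1*900098320 = -900098320)
A = 1525/1366 + 5*I*√66/8064 (A = (15*I*√66)/((896*27)) + 1525/1366 = (15*I*√66)/24192 + 1525*(1/1366) = (15*I*√66)*(1/24192) + 1525/1366 = 5*I*√66/8064 + 1525/1366 = 1525/1366 + 5*I*√66/8064 ≈ 1.1164 + 0.0050372*I)
F/A = -900098320/(1525/1366 + 5*I*√66/8064)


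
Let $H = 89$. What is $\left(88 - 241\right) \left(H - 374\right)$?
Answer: $43605$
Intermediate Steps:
$\left(88 - 241\right) \left(H - 374\right) = \left(88 - 241\right) \left(89 - 374\right) = \left(-153\right) \left(-285\right) = 43605$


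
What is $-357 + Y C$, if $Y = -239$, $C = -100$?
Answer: $23543$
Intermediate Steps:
$-357 + Y C = -357 - -23900 = -357 + 23900 = 23543$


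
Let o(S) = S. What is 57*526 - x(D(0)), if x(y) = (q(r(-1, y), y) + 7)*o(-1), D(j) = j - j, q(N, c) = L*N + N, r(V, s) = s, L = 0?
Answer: 29989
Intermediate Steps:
q(N, c) = N (q(N, c) = 0*N + N = 0 + N = N)
D(j) = 0
x(y) = -7 - y (x(y) = (y + 7)*(-1) = (7 + y)*(-1) = -7 - y)
57*526 - x(D(0)) = 57*526 - (-7 - 1*0) = 29982 - (-7 + 0) = 29982 - 1*(-7) = 29982 + 7 = 29989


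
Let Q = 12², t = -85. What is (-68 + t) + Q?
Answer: -9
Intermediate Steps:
Q = 144
(-68 + t) + Q = (-68 - 85) + 144 = -153 + 144 = -9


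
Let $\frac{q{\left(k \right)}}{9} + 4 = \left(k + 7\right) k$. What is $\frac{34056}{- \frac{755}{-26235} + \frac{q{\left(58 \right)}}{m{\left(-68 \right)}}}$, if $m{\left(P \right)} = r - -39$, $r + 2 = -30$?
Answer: $\frac{178691832}{25406125} \approx 7.0334$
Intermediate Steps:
$r = -32$ ($r = -2 - 30 = -32$)
$q{\left(k \right)} = -36 + 9 k \left(7 + k\right)$ ($q{\left(k \right)} = -36 + 9 \left(k + 7\right) k = -36 + 9 \left(7 + k\right) k = -36 + 9 k \left(7 + k\right)$)
$m{\left(P \right)} = 7$ ($m{\left(P \right)} = -32 - -39 = -32 + 39 = 7$)
$\frac{34056}{- \frac{755}{-26235} + \frac{q{\left(58 \right)}}{m{\left(-68 \right)}}} = \frac{34056}{- \frac{755}{-26235} + \frac{-36 + 9 \cdot 58^{2} + 63 \cdot 58}{7}} = \frac{34056}{\left(-755\right) \left(- \frac{1}{26235}\right) + \left(-36 + 9 \cdot 3364 + 3654\right) \frac{1}{7}} = \frac{34056}{\frac{151}{5247} + \left(-36 + 30276 + 3654\right) \frac{1}{7}} = \frac{34056}{\frac{151}{5247} + 33894 \cdot \frac{1}{7}} = \frac{34056}{\frac{151}{5247} + 4842} = \frac{34056}{\frac{25406125}{5247}} = 34056 \cdot \frac{5247}{25406125} = \frac{178691832}{25406125}$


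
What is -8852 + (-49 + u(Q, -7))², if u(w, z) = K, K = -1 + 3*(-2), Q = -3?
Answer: -5716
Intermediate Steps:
K = -7 (K = -1 - 6 = -7)
u(w, z) = -7
-8852 + (-49 + u(Q, -7))² = -8852 + (-49 - 7)² = -8852 + (-56)² = -8852 + 3136 = -5716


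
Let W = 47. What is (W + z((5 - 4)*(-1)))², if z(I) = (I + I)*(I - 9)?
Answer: 4489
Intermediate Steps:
z(I) = 2*I*(-9 + I) (z(I) = (2*I)*(-9 + I) = 2*I*(-9 + I))
(W + z((5 - 4)*(-1)))² = (47 + 2*((5 - 4)*(-1))*(-9 + (5 - 4)*(-1)))² = (47 + 2*(1*(-1))*(-9 + 1*(-1)))² = (47 + 2*(-1)*(-9 - 1))² = (47 + 2*(-1)*(-10))² = (47 + 20)² = 67² = 4489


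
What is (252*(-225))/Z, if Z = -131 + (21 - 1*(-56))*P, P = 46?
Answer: -6300/379 ≈ -16.623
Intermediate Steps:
Z = 3411 (Z = -131 + (21 - 1*(-56))*46 = -131 + (21 + 56)*46 = -131 + 77*46 = -131 + 3542 = 3411)
(252*(-225))/Z = (252*(-225))/3411 = -56700*1/3411 = -6300/379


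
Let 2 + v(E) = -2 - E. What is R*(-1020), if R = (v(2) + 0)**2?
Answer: -36720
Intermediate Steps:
v(E) = -4 - E (v(E) = -2 + (-2 - E) = -4 - E)
R = 36 (R = ((-4 - 1*2) + 0)**2 = ((-4 - 2) + 0)**2 = (-6 + 0)**2 = (-6)**2 = 36)
R*(-1020) = 36*(-1020) = -36720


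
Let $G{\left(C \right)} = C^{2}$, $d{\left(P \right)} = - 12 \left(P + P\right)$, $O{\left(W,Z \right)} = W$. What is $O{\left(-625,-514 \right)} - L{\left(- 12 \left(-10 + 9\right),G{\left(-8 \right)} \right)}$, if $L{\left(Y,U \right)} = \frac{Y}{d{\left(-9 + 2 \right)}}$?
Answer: $- \frac{8751}{14} \approx -625.07$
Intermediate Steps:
$d{\left(P \right)} = - 24 P$ ($d{\left(P \right)} = - 12 \cdot 2 P = - 24 P$)
$L{\left(Y,U \right)} = \frac{Y}{168}$ ($L{\left(Y,U \right)} = \frac{Y}{\left(-24\right) \left(-9 + 2\right)} = \frac{Y}{\left(-24\right) \left(-7\right)} = \frac{Y}{168}$)
$O{\left(-625,-514 \right)} - L{\left(- 12 \left(-10 + 9\right),G{\left(-8 \right)} \right)} = -625 - \frac{\left(-12\right) \left(-10 + 9\right)}{168} = -625 - \frac{\left(-12\right) \left(-1\right)}{168} = -625 - \frac{1}{168} \cdot 12 = -625 - \frac{1}{14} = - \frac{8751}{14}$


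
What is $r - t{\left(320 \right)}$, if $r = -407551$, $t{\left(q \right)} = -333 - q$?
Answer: $-406898$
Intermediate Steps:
$r - t{\left(320 \right)} = -407551 - \left(-333 - 320\right) = -407551 - -653 = -407551 + 653 = -406898$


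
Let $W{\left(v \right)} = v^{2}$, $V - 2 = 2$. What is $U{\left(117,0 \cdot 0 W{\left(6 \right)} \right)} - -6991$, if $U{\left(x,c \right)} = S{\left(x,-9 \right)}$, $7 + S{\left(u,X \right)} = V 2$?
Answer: $6992$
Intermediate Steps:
$V = 4$ ($V = 2 + 2 = 4$)
$S{\left(u,X \right)} = 1$ ($S{\left(u,X \right)} = -7 + 4 \cdot 2 = -7 + 8 = 1$)
$U{\left(x,c \right)} = 1$
$U{\left(117,0 \cdot 0 W{\left(6 \right)} \right)} - -6991 = 1 - -6991 = 1 + \left(-2559 + 9550\right) = 1 + 6991 = 6992$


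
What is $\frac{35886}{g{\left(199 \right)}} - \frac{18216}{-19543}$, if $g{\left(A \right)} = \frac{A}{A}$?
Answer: $\frac{701338314}{19543} \approx 35887.0$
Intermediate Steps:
$g{\left(A \right)} = 1$
$\frac{35886}{g{\left(199 \right)}} - \frac{18216}{-19543} = \frac{35886}{1} - \frac{18216}{-19543} = 35886 \cdot 1 - - \frac{18216}{19543} = 35886 + \frac{18216}{19543} = \frac{701338314}{19543}$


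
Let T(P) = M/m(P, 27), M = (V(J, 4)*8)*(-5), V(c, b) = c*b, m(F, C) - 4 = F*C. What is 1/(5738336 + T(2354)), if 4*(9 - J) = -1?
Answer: 31781/182370055676 ≈ 1.7427e-7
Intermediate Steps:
m(F, C) = 4 + C*F (m(F, C) = 4 + F*C = 4 + C*F)
J = 37/4 (J = 9 - ¼*(-1) = 9 + ¼ = 37/4 ≈ 9.2500)
V(c, b) = b*c
M = -1480 (M = ((4*(37/4))*8)*(-5) = (37*8)*(-5) = 296*(-5) = -1480)
T(P) = -1480/(4 + 27*P)
1/(5738336 + T(2354)) = 1/(5738336 - 1480/(4 + 27*2354)) = 1/(5738336 - 1480/(4 + 63558)) = 1/(5738336 - 1480/63562) = 1/(5738336 - 1480*1/63562) = 1/(5738336 - 740/31781) = 1/(182370055676/31781) = 31781/182370055676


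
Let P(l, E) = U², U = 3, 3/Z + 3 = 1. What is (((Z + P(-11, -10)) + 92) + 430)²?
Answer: 1121481/4 ≈ 2.8037e+5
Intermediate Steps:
Z = -3/2 (Z = 3/(-3 + 1) = 3/(-2) = 3*(-½) = -3/2 ≈ -1.5000)
P(l, E) = 9 (P(l, E) = 3² = 9)
(((Z + P(-11, -10)) + 92) + 430)² = (((-3/2 + 9) + 92) + 430)² = ((15/2 + 92) + 430)² = (199/2 + 430)² = (1059/2)² = 1121481/4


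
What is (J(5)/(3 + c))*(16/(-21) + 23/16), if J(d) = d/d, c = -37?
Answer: -227/11424 ≈ -0.019870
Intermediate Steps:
J(d) = 1
(J(5)/(3 + c))*(16/(-21) + 23/16) = (1/(3 - 37))*(16/(-21) + 23/16) = (1/(-34))*(16*(-1/21) + 23*(1/16)) = (1*(-1/34))*(-16/21 + 23/16) = -1/34*227/336 = -227/11424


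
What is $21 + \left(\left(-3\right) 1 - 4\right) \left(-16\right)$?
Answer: $133$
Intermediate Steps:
$21 + \left(\left(-3\right) 1 - 4\right) \left(-16\right) = 21 + \left(-3 - 4\right) \left(-16\right) = 21 - -112 = 21 + 112 = 133$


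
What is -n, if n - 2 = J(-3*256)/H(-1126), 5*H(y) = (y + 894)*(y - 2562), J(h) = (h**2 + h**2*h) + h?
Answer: 35316682/13369 ≈ 2641.7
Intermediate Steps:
J(h) = h + h**2 + h**3 (J(h) = (h**2 + h**3) + h = h + h**2 + h**3)
H(y) = (-2562 + y)*(894 + y)/5 (H(y) = ((y + 894)*(y - 2562))/5 = ((894 + y)*(-2562 + y))/5 = ((-2562 + y)*(894 + y))/5 = (-2562 + y)*(894 + y)/5)
n = -35316682/13369 (n = 2 + ((-3*256)*(1 - 3*256 + (-3*256)**2))/(-2290428/5 - 1668/5*(-1126) + (1/5)*(-1126)**2) = 2 + (-768*(1 - 768 + (-768)**2))/(-2290428/5 + 1878168/5 + (1/5)*1267876) = 2 + (-768*(1 - 768 + 589824))/(-2290428/5 + 1878168/5 + 1267876/5) = 2 + (-768*589057)/(855616/5) = 2 - 452395776*5/855616 = 2 - 35343420/13369 = -35316682/13369 ≈ -2641.7)
-n = -1*(-35316682/13369) = 35316682/13369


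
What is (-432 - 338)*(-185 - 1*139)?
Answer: 249480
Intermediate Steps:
(-432 - 338)*(-185 - 1*139) = -770*(-185 - 139) = -770*(-324) = 249480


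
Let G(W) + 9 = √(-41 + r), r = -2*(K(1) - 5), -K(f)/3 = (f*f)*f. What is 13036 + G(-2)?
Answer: 13027 + 5*I ≈ 13027.0 + 5.0*I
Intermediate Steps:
K(f) = -3*f³ (K(f) = -3*f*f*f = -3*f²*f = -3*f³)
r = 16 (r = -2*(-3*1³ - 5) = -2*(-3*1 - 5) = -2*(-3 - 5) = -2*(-8) = 16)
G(W) = -9 + 5*I (G(W) = -9 + √(-41 + 16) = -9 + √(-25) = -9 + 5*I)
13036 + G(-2) = 13036 + (-9 + 5*I) = 13027 + 5*I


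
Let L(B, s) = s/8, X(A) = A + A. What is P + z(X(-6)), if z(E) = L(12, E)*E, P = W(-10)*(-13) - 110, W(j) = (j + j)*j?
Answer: -2692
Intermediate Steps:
X(A) = 2*A
W(j) = 2*j² (W(j) = (2*j)*j = 2*j²)
L(B, s) = s/8 (L(B, s) = s*(⅛) = s/8)
P = -2710 (P = (2*(-10)²)*(-13) - 110 = (2*100)*(-13) - 110 = 200*(-13) - 110 = -2600 - 110 = -2710)
z(E) = E²/8 (z(E) = (E/8)*E = E²/8)
P + z(X(-6)) = -2710 + (2*(-6))²/8 = -2710 + (⅛)*(-12)² = -2710 + (⅛)*144 = -2710 + 18 = -2692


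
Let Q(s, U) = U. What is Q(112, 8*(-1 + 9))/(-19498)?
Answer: -32/9749 ≈ -0.0032824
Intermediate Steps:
Q(112, 8*(-1 + 9))/(-19498) = (8*(-1 + 9))/(-19498) = (8*8)*(-1/19498) = 64*(-1/19498) = -32/9749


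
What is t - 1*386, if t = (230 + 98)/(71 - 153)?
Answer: -390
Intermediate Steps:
t = -4 (t = 328/(-82) = 328*(-1/82) = -4)
t - 1*386 = -4 - 1*386 = -4 - 386 = -390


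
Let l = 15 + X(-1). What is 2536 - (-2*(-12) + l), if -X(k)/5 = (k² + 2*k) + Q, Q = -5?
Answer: 2467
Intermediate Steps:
X(k) = 25 - 10*k - 5*k² (X(k) = -5*((k² + 2*k) - 5) = -5*(-5 + k² + 2*k) = 25 - 10*k - 5*k²)
l = 45 (l = 15 + (25 - 10*(-1) - 5*(-1)²) = 15 + (25 + 10 - 5*1) = 15 + (25 + 10 - 5) = 15 + 30 = 45)
2536 - (-2*(-12) + l) = 2536 - (-2*(-12) + 45) = 2536 - (24 + 45) = 2536 - 1*69 = 2536 - 69 = 2467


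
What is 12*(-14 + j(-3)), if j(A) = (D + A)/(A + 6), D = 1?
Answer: -176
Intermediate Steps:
j(A) = (1 + A)/(6 + A) (j(A) = (1 + A)/(A + 6) = (1 + A)/(6 + A))
12*(-14 + j(-3)) = 12*(-14 + (1 - 3)/(6 - 3)) = 12*(-14 - 2/3) = 12*(-44/3) = -176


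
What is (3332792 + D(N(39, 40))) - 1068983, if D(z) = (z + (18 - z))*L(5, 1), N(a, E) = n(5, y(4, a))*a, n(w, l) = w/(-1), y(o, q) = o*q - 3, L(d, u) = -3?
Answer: 2263755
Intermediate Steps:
y(o, q) = -3 + o*q
n(w, l) = -w (n(w, l) = w*(-1) = -w)
N(a, E) = -5*a (N(a, E) = (-1*5)*a = -5*a)
D(z) = -54 (D(z) = (z + (18 - z))*(-3) = 18*(-3) = -54)
(3332792 + D(N(39, 40))) - 1068983 = (3332792 - 54) - 1068983 = 3332738 - 1068983 = 2263755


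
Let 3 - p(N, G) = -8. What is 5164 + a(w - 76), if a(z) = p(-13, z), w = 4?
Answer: 5175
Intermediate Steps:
p(N, G) = 11 (p(N, G) = 3 - 1*(-8) = 3 + 8 = 11)
a(z) = 11
5164 + a(w - 76) = 5164 + 11 = 5175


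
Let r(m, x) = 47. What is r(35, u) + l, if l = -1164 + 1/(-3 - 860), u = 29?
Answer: -963972/863 ≈ -1117.0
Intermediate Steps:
l = -1004533/863 (l = -1164 + 1/(-863) = -1164 - 1/863 = -1004533/863 ≈ -1164.0)
r(35, u) + l = 47 - 1004533/863 = -963972/863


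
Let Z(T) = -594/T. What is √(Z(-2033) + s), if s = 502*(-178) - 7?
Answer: I*√369344024705/2033 ≈ 298.94*I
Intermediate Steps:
s = -89363 (s = -89356 - 7 = -89363)
√(Z(-2033) + s) = √(-594/(-2033) - 89363) = √(-594*(-1/2033) - 89363) = √(594/2033 - 89363) = √(-181674385/2033) = I*√369344024705/2033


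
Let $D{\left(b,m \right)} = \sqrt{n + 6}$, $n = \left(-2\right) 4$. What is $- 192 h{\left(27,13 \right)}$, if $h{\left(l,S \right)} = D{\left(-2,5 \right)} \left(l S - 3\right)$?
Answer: $- 66816 i \sqrt{2} \approx - 94492.0 i$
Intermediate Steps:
$n = -8$
$D{\left(b,m \right)} = i \sqrt{2}$ ($D{\left(b,m \right)} = \sqrt{-8 + 6} = \sqrt{-2} = i \sqrt{2}$)
$h{\left(l,S \right)} = i \sqrt{2} \left(-3 + S l\right)$ ($h{\left(l,S \right)} = i \sqrt{2} \left(l S - 3\right) = i \sqrt{2} \left(S l - 3\right) = i \sqrt{2} \left(-3 + S l\right)$)
$- 192 h{\left(27,13 \right)} = - 192 i \sqrt{2} \left(-3 + 13 \cdot 27\right) = - 192 i \sqrt{2} \left(-3 + 351\right) = - 192 i \sqrt{2} \cdot 348 = - 192 \cdot 348 i \sqrt{2} = - 66816 i \sqrt{2}$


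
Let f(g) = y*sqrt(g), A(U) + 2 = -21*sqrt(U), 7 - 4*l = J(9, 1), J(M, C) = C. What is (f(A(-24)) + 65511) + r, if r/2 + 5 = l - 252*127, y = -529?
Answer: 1496 - 529*sqrt(-2 - 42*I*sqrt(6)) ≈ -2261.4 + 3831.1*I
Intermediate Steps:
l = 3/2 (l = 7/4 - 1/4*1 = 7/4 - 1/4 = 3/2 ≈ 1.5000)
A(U) = -2 - 21*sqrt(U)
f(g) = -529*sqrt(g)
r = -64015 (r = -10 + 2*(3/2 - 252*127) = -10 + 2*(3/2 - 32004) = -10 + 2*(-64005/2) = -10 - 64005 = -64015)
(f(A(-24)) + 65511) + r = (-529*sqrt(-2 - 42*I*sqrt(6)) + 65511) - 64015 = (65511 - 529*sqrt(-2 - 42*I*sqrt(6))) - 64015 = 1496 - 529*sqrt(-2 - 42*I*sqrt(6))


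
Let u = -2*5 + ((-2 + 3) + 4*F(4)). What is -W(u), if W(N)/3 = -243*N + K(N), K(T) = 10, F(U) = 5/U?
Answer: -2946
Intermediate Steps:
u = -4 (u = -2*5 + ((-2 + 3) + 4*(5/4)) = -10 + (1 + 4*(5*(¼))) = -10 + (1 + 4*(5/4)) = -10 + (1 + 5) = -10 + 6 = -4)
W(N) = 30 - 729*N (W(N) = 3*(-243*N + 10) = 3*(10 - 243*N) = 30 - 729*N)
-W(u) = -(30 - 729*(-4)) = -(30 + 2916) = -1*2946 = -2946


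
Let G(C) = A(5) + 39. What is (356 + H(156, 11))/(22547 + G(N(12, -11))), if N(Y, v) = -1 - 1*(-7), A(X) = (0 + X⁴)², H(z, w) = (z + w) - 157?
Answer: 122/137737 ≈ 0.00088575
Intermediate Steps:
H(z, w) = -157 + w + z (H(z, w) = (w + z) - 157 = -157 + w + z)
A(X) = X⁸ (A(X) = (X⁴)² = X⁸)
N(Y, v) = 6 (N(Y, v) = -1 + 7 = 6)
G(C) = 390664 (G(C) = 5⁸ + 39 = 390625 + 39 = 390664)
(356 + H(156, 11))/(22547 + G(N(12, -11))) = (356 + (-157 + 11 + 156))/(22547 + 390664) = (356 + 10)/413211 = 366*(1/413211) = 122/137737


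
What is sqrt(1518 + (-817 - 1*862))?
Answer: I*sqrt(161) ≈ 12.689*I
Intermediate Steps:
sqrt(1518 + (-817 - 1*862)) = sqrt(1518 + (-817 - 862)) = sqrt(1518 - 1679) = sqrt(-161) = I*sqrt(161)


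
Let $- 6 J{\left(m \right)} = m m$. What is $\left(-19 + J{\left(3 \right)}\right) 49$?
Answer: $- \frac{2009}{2} \approx -1004.5$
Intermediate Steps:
$J{\left(m \right)} = - \frac{m^{2}}{6}$ ($J{\left(m \right)} = - \frac{m m}{6} = - \frac{m^{2}}{6}$)
$\left(-19 + J{\left(3 \right)}\right) 49 = \left(-19 - \frac{3^{2}}{6}\right) 49 = \left(-19 - \frac{3}{2}\right) 49 = \left(- \frac{41}{2}\right) 49 = - \frac{2009}{2}$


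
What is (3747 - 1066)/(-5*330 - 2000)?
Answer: -2681/3650 ≈ -0.73452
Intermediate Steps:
(3747 - 1066)/(-5*330 - 2000) = 2681/(-1650 - 2000) = 2681/(-3650) = 2681*(-1/3650) = -2681/3650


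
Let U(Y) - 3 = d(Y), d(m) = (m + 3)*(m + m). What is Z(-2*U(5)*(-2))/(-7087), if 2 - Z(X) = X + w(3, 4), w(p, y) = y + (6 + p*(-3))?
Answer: 331/7087 ≈ 0.046705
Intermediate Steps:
w(p, y) = 6 + y - 3*p (w(p, y) = y + (6 - 3*p) = 6 + y - 3*p)
d(m) = 2*m*(3 + m) (d(m) = (3 + m)*(2*m) = 2*m*(3 + m))
U(Y) = 3 + 2*Y*(3 + Y)
Z(X) = 1 - X (Z(X) = 2 - (X + (6 + 4 - 3*3)) = 2 - (X + (6 + 4 - 9)) = 2 - (X + 1) = 2 - (1 + X) = 2 + (-1 - X) = 1 - X)
Z(-2*U(5)*(-2))/(-7087) = (1 - (-2*(3 + 2*5*(3 + 5)))*(-2))/(-7087) = (1 - (-2*(3 + 2*5*8))*(-2))*(-1/7087) = (1 - (-2*(3 + 80))*(-2))*(-1/7087) = (1 - (-2*83)*(-2))*(-1/7087) = (1 - (-166)*(-2))*(-1/7087) = (1 - 1*332)*(-1/7087) = (1 - 332)*(-1/7087) = -331*(-1/7087) = 331/7087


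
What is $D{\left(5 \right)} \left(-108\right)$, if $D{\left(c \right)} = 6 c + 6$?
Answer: $-3888$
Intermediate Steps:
$D{\left(c \right)} = 6 + 6 c$
$D{\left(5 \right)} \left(-108\right) = \left(6 + 6 \cdot 5\right) \left(-108\right) = \left(6 + 30\right) \left(-108\right) = 36 \left(-108\right) = -3888$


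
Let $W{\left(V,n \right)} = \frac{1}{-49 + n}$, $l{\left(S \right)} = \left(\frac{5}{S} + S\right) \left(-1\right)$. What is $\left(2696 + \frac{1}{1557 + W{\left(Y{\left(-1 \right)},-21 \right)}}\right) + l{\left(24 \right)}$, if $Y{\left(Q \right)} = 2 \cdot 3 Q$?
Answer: $\frac{6988703327}{2615736} \approx 2671.8$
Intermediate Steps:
$l{\left(S \right)} = - S - \frac{5}{S}$ ($l{\left(S \right)} = \left(S + \frac{5}{S}\right) \left(-1\right) = - S - \frac{5}{S}$)
$Y{\left(Q \right)} = 6 Q$
$\left(2696 + \frac{1}{1557 + W{\left(Y{\left(-1 \right)},-21 \right)}}\right) + l{\left(24 \right)} = \left(2696 + \frac{1}{1557 + \frac{1}{-49 - 21}}\right) - \left(24 + \frac{5}{24}\right) = \left(2696 + \frac{1}{1557 + \frac{1}{-70}}\right) - \frac{581}{24} = \left(2696 + \frac{1}{1557 - \frac{1}{70}}\right) - \frac{581}{24} = \left(2696 + \frac{1}{\frac{108989}{70}}\right) - \frac{581}{24} = \left(2696 + \frac{70}{108989}\right) - \frac{581}{24} = \frac{293834414}{108989} - \frac{581}{24} = \frac{6988703327}{2615736}$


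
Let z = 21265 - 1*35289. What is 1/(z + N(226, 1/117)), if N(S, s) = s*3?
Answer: -39/546935 ≈ -7.1306e-5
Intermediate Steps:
z = -14024 (z = 21265 - 35289 = -14024)
N(S, s) = 3*s
1/(z + N(226, 1/117)) = 1/(-14024 + 3/117) = 1/(-14024 + 3*(1/117)) = 1/(-14024 + 1/39) = 1/(-546935/39) = -39/546935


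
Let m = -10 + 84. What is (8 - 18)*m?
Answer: -740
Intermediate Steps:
m = 74
(8 - 18)*m = (8 - 18)*74 = -10*74 = -740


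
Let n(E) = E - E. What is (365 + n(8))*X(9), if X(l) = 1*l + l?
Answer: 6570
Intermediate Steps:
n(E) = 0
X(l) = 2*l (X(l) = l + l = 2*l)
(365 + n(8))*X(9) = (365 + 0)*(2*9) = 365*18 = 6570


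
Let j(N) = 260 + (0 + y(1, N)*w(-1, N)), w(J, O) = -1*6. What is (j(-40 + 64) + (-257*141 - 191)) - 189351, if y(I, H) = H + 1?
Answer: -225669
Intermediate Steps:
w(J, O) = -6
y(I, H) = 1 + H
j(N) = 254 - 6*N (j(N) = 260 + (0 + (1 + N)*(-6)) = 260 + (0 + (-6 - 6*N)) = 260 + (-6 - 6*N) = 254 - 6*N)
(j(-40 + 64) + (-257*141 - 191)) - 189351 = ((254 - 6*(-40 + 64)) + (-257*141 - 191)) - 189351 = ((254 - 6*24) + (-36237 - 191)) - 189351 = ((254 - 144) - 36428) - 189351 = (110 - 36428) - 189351 = -36318 - 189351 = -225669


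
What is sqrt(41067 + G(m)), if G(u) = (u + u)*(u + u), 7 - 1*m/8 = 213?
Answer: sqrt(10904683) ≈ 3302.2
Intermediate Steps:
m = -1648 (m = 56 - 8*213 = 56 - 1704 = -1648)
G(u) = 4*u**2 (G(u) = (2*u)*(2*u) = 4*u**2)
sqrt(41067 + G(m)) = sqrt(41067 + 4*(-1648)**2) = sqrt(41067 + 4*2715904) = sqrt(41067 + 10863616) = sqrt(10904683)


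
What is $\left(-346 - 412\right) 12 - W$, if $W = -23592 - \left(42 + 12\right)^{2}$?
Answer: $17412$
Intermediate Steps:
$W = -26508$ ($W = -23592 - 54^{2} = -23592 - 2916 = -26508$)
$\left(-346 - 412\right) 12 - W = \left(-346 - 412\right) 12 - -26508 = \left(-758\right) 12 + 26508 = -9096 + 26508 = 17412$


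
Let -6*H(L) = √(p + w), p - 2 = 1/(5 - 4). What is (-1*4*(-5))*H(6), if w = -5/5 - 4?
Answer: -10*I*√2/3 ≈ -4.714*I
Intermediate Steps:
p = 3 (p = 2 + 1/(5 - 4) = 2 + 1/1 = 2 + 1 = 3)
w = -5 (w = -5*⅕ - 4 = -1 - 4 = -5)
H(L) = -I*√2/6 (H(L) = -√(3 - 5)/6 = -I*√2/6)
(-1*4*(-5))*H(6) = (-1*4*(-5))*(-I*√2/6) = (-4*(-5))*(-I*√2/6) = 20*(-I*√2/6) = -10*I*√2/3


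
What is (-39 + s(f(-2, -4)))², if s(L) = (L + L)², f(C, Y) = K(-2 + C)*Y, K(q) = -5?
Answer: 2436721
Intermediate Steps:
f(C, Y) = -5*Y
s(L) = 4*L² (s(L) = (2*L)² = 4*L²)
(-39 + s(f(-2, -4)))² = (-39 + 4*(-5*(-4))²)² = (-39 + 4*20²)² = (-39 + 4*400)² = (-39 + 1600)² = 1561² = 2436721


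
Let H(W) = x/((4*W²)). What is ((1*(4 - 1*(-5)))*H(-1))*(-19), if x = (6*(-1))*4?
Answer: 1026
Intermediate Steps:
x = -24 (x = -6*4 = -24)
H(W) = -6/W² (H(W) = -24*1/(4*W²) = -6/W²)
((1*(4 - 1*(-5)))*H(-1))*(-19) = ((1*(4 - 1*(-5)))*(-6/(-1)²))*(-19) = ((1*(4 + 5))*(-6*1))*(-19) = ((1*9)*(-6))*(-19) = (9*(-6))*(-19) = -54*(-19) = 1026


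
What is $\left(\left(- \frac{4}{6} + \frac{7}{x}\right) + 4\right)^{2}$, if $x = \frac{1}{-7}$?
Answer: $\frac{18769}{9} \approx 2085.4$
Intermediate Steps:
$x = - \frac{1}{7} \approx -0.14286$
$\left(\left(- \frac{4}{6} + \frac{7}{x}\right) + 4\right)^{2} = \left(\left(- \frac{4}{6} + \frac{7}{- \frac{1}{7}}\right) + 4\right)^{2} = \left(\left(\left(-4\right) \frac{1}{6} + 7 \left(-7\right)\right) + 4\right)^{2} = \left(\left(- \frac{2}{3} - 49\right) + 4\right)^{2} = \left(- \frac{149}{3} + 4\right)^{2} = \left(- \frac{137}{3}\right)^{2} = \frac{18769}{9}$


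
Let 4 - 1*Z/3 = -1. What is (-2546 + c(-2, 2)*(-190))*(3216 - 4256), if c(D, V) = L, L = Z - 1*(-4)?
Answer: 6402240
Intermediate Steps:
Z = 15 (Z = 12 - 3*(-1) = 12 + 3 = 15)
L = 19 (L = 15 - 1*(-4) = 15 + 4 = 19)
c(D, V) = 19
(-2546 + c(-2, 2)*(-190))*(3216 - 4256) = (-2546 + 19*(-190))*(3216 - 4256) = (-2546 - 3610)*(-1040) = -6156*(-1040) = 6402240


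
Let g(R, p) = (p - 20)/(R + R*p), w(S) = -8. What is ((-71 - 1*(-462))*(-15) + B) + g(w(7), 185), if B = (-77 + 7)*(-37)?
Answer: -1624455/496 ≈ -3275.1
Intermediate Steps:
B = 2590 (B = -70*(-37) = 2590)
g(R, p) = (-20 + p)/(R + R*p)
((-71 - 1*(-462))*(-15) + B) + g(w(7), 185) = ((-71 - 1*(-462))*(-15) + 2590) + (-20 + 185)/((-8)*(1 + 185)) = ((-71 + 462)*(-15) + 2590) - 1/8*165/186 = (391*(-15) + 2590) - 1/8*1/186*165 = (-5865 + 2590) - 55/496 = -3275 - 55/496 = -1624455/496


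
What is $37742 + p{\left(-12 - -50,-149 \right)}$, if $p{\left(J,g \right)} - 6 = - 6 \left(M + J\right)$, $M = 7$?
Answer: $37478$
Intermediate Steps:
$p{\left(J,g \right)} = -36 - 6 J$ ($p{\left(J,g \right)} = 6 - 6 \left(7 + J\right) = 6 - \left(42 + 6 J\right) = -36 - 6 J$)
$37742 + p{\left(-12 - -50,-149 \right)} = 37742 - \left(36 + 6 \left(-12 - -50\right)\right) = 37742 - \left(36 + 6 \left(-12 + 50\right)\right) = 37742 - 264 = 37478$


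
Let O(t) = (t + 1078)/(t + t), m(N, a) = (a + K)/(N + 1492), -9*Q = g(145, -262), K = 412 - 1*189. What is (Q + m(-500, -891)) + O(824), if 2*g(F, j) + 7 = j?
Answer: 886547/57474 ≈ 15.425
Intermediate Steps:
K = 223 (K = 412 - 189 = 223)
g(F, j) = -7/2 + j/2
Q = 269/18 (Q = -(-7/2 + (½)*(-262))/9 = -(-7/2 - 131)/9 = -⅑*(-269/2) = 269/18 ≈ 14.944)
m(N, a) = (223 + a)/(1492 + N) (m(N, a) = (a + 223)/(N + 1492) = (223 + a)/(1492 + N))
O(t) = (1078 + t)/(2*t) (O(t) = (1078 + t)/((2*t)) = (1078 + t)*(1/(2*t)) = (1078 + t)/(2*t))
(Q + m(-500, -891)) + O(824) = (269/18 + (223 - 891)/(1492 - 500)) + (½)*(1078 + 824)/824 = (269/18 - 668/992) + (½)*(1/824)*1902 = (269/18 + (1/992)*(-668)) + 951/824 = (269/18 - 167/248) + 951/824 = 31853/2232 + 951/824 = 886547/57474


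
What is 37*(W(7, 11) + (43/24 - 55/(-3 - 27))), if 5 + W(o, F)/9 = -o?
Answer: -30895/8 ≈ -3861.9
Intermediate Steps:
W(o, F) = -45 - 9*o (W(o, F) = -45 + 9*(-o) = -45 - 9*o)
37*(W(7, 11) + (43/24 - 55/(-3 - 27))) = 37*((-45 - 9*7) + (43/24 - 55/(-3 - 27))) = 37*((-45 - 63) + (43*(1/24) - 55/(-30))) = 37*(-108 + (43/24 - 55*(-1/30))) = 37*(-108 + (43/24 + 11/6)) = 37*(-108 + 29/8) = 37*(-835/8) = -30895/8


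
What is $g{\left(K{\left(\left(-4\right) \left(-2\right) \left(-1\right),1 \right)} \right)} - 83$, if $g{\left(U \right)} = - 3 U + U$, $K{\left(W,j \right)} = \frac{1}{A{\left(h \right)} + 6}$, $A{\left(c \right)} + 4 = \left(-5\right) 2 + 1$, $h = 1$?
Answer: $- \frac{579}{7} \approx -82.714$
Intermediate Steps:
$A{\left(c \right)} = -13$ ($A{\left(c \right)} = -4 + \left(\left(-5\right) 2 + 1\right) = -4 + \left(-10 + 1\right) = -4 - 9 = -13$)
$K{\left(W,j \right)} = - \frac{1}{7}$ ($K{\left(W,j \right)} = \frac{1}{-13 + 6} = \frac{1}{-7} = - \frac{1}{7}$)
$g{\left(U \right)} = - 2 U$
$g{\left(K{\left(\left(-4\right) \left(-2\right) \left(-1\right),1 \right)} \right)} - 83 = \left(-2\right) \left(- \frac{1}{7}\right) - 83 = \frac{2}{7} - 83 = - \frac{579}{7}$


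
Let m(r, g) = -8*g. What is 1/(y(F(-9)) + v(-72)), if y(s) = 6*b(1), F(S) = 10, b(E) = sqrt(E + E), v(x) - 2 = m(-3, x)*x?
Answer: -20735/859880414 - 3*sqrt(2)/859880414 ≈ -2.4119e-5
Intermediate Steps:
v(x) = 2 - 8*x**2 (v(x) = 2 + (-8*x)*x = 2 - 8*x**2)
b(E) = sqrt(2)*sqrt(E) (b(E) = sqrt(2*E) = sqrt(2)*sqrt(E))
y(s) = 6*sqrt(2) (y(s) = 6*(sqrt(2)*sqrt(1)) = 6*(sqrt(2)*1) = 6*sqrt(2))
1/(y(F(-9)) + v(-72)) = 1/(6*sqrt(2) + (2 - 8*(-72)**2)) = 1/(6*sqrt(2) + (2 - 8*5184)) = 1/(6*sqrt(2) + (2 - 41472)) = 1/(6*sqrt(2) - 41470) = 1/(-41470 + 6*sqrt(2))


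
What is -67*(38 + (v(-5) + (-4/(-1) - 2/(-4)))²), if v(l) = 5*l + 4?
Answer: -83147/4 ≈ -20787.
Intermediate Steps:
v(l) = 4 + 5*l
-67*(38 + (v(-5) + (-4/(-1) - 2/(-4)))²) = -67*(38 + ((4 + 5*(-5)) + (-4/(-1) - 2/(-4)))²) = -67*(38 + ((4 - 25) + (-4*(-1) - 2*(-¼)))²) = -67*(38 + (-21 + (4 + ½))²) = -67*(38 + (-21 + 9/2)²) = -67*(38 + (-33/2)²) = -67*(38 + 1089/4) = -67*1241/4 = -83147/4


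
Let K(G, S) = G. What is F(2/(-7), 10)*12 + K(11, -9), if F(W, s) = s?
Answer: 131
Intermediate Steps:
F(2/(-7), 10)*12 + K(11, -9) = 10*12 + 11 = 120 + 11 = 131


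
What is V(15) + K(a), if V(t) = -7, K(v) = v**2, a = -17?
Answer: 282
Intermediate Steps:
V(15) + K(a) = -7 + (-17)**2 = -7 + 289 = 282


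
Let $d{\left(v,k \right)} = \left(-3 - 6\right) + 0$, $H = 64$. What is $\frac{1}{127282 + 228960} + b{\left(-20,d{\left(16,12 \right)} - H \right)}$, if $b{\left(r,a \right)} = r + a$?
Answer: $- \frac{33130505}{356242} \approx -93.0$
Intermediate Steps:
$d{\left(v,k \right)} = -9$ ($d{\left(v,k \right)} = -9 + 0 = -9$)
$b{\left(r,a \right)} = a + r$
$\frac{1}{127282 + 228960} + b{\left(-20,d{\left(16,12 \right)} - H \right)} = \frac{1}{127282 + 228960} - 93 = \frac{1}{356242} - 93 = - \frac{33130505}{356242}$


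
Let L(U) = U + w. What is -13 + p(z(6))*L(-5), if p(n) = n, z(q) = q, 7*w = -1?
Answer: -307/7 ≈ -43.857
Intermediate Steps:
w = -⅐ (w = (⅐)*(-1) = -⅐ ≈ -0.14286)
L(U) = -⅐ + U (L(U) = U - ⅐ = -⅐ + U)
-13 + p(z(6))*L(-5) = -13 + 6*(-⅐ - 5) = -13 + 6*(-36/7) = -13 - 216/7 = -307/7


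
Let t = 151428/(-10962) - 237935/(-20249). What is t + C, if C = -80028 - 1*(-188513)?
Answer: 4013317884638/36994923 ≈ 1.0848e+5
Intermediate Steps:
C = 108485 (C = -80028 + 188513 = 108485)
t = -76337017/36994923 (t = 151428*(-1/10962) - 237935*(-1/20249) = -25238/1827 + 237935/20249 = -76337017/36994923 ≈ -2.0634)
t + C = -76337017/36994923 + 108485 = 4013317884638/36994923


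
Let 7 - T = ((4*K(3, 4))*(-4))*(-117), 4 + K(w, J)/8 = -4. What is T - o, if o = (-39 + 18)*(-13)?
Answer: 119542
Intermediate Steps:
K(w, J) = -64 (K(w, J) = -32 + 8*(-4) = -32 - 32 = -64)
o = 273 (o = -21*(-13) = 273)
T = 119815 (T = 7 - (4*(-64))*(-4)*(-117) = 7 - (-256*(-4))*(-117) = 7 - 1024*(-117) = 7 - 1*(-119808) = 7 + 119808 = 119815)
T - o = 119815 - 1*273 = 119815 - 273 = 119542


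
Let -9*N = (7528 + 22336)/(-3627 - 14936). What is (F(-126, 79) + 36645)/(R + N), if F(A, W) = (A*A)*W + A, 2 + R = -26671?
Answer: -215637219441/4456148227 ≈ -48.391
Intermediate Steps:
R = -26673 (R = -2 - 26671 = -26673)
F(A, W) = A + W*A**2 (F(A, W) = A**2*W + A = W*A**2 + A = A + W*A**2)
N = 29864/167067 (N = -(7528 + 22336)/(9*(-3627 - 14936)) = -29864/(9*(-18563)) = -29864*(-1)/(9*18563) = -1/9*(-29864/18563) = 29864/167067 ≈ 0.17875)
(F(-126, 79) + 36645)/(R + N) = (-126*(1 - 126*79) + 36645)/(-26673 + 29864/167067) = (-126*(1 - 9954) + 36645)/(-4456148227/167067) = (-126*(-9953) + 36645)*(-167067/4456148227) = (1254078 + 36645)*(-167067/4456148227) = 1290723*(-167067/4456148227) = -215637219441/4456148227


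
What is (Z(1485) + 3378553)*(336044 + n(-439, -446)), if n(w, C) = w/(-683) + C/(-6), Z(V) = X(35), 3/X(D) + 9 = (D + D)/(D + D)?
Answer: 9307341938936111/8196 ≈ 1.1356e+12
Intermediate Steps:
X(D) = -3/8 (X(D) = 3/(-9 + (D + D)/(D + D)) = 3/(-9 + (2*D)/((2*D))) = 3/(-9 + (2*D)*(1/(2*D))) = 3/(-9 + 1) = 3/(-8) = 3*(-⅛) = -3/8)
Z(V) = -3/8
n(w, C) = -C/6 - w/683 (n(w, C) = w*(-1/683) + C*(-⅙) = -w/683 - C/6 = -C/6 - w/683)
(Z(1485) + 3378553)*(336044 + n(-439, -446)) = (-3/8 + 3378553)*(336044 + (-⅙*(-446) - 1/683*(-439))) = 27028421*(336044 + (223/3 + 439/683))/8 = 27028421*(336044 + 153626/2049)/8 = (27028421/8)*(688707782/2049) = 9307341938936111/8196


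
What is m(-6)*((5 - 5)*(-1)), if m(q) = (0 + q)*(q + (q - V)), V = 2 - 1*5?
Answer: 0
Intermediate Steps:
V = -3 (V = 2 - 5 = -3)
m(q) = q*(3 + 2*q) (m(q) = (0 + q)*(q + (q - 1*(-3))) = q*(q + (q + 3)) = q*(q + (3 + q)) = q*(3 + 2*q))
m(-6)*((5 - 5)*(-1)) = (-6*(3 + 2*(-6)))*((5 - 5)*(-1)) = (-6*(3 - 12))*(0*(-1)) = -6*(-9)*0 = 54*0 = 0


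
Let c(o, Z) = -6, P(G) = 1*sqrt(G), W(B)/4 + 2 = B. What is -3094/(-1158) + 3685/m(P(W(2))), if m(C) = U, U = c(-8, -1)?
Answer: -236037/386 ≈ -611.50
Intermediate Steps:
W(B) = -8 + 4*B
P(G) = sqrt(G)
U = -6
m(C) = -6
-3094/(-1158) + 3685/m(P(W(2))) = -3094/(-1158) + 3685/(-6) = -3094*(-1/1158) + 3685*(-1/6) = 1547/579 - 3685/6 = -236037/386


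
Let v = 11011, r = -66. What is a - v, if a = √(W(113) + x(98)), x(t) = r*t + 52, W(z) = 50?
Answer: -11011 + I*√6366 ≈ -11011.0 + 79.787*I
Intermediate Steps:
x(t) = 52 - 66*t (x(t) = -66*t + 52 = 52 - 66*t)
a = I*√6366 (a = √(50 + (52 - 66*98)) = √(50 + (52 - 6468)) = √(50 - 6416) = √(-6366) = I*√6366 ≈ 79.787*I)
a - v = I*√6366 - 1*11011 = I*√6366 - 11011 = -11011 + I*√6366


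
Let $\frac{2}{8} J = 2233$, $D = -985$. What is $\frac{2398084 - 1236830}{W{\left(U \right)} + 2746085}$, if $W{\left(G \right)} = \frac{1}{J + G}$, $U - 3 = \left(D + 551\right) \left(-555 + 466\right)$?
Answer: $\frac{27615200747}{65303274343} \approx 0.42288$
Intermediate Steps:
$J = 8932$ ($J = 4 \cdot 2233 = 8932$)
$U = 38629$ ($U = 3 + \left(-985 + 551\right) \left(-555 + 466\right) = 3 - -38626 = 3 + 38626 = 38629$)
$W{\left(G \right)} = \frac{1}{8932 + G}$
$\frac{2398084 - 1236830}{W{\left(U \right)} + 2746085} = \frac{2398084 - 1236830}{\frac{1}{8932 + 38629} + 2746085} = \frac{1161254}{\frac{1}{47561} + 2746085} = \frac{1161254}{\frac{130606548686}{47561}} = 1161254 \cdot \frac{47561}{130606548686} = \frac{27615200747}{65303274343}$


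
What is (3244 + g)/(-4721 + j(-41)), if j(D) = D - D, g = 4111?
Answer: -7355/4721 ≈ -1.5579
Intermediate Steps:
j(D) = 0
(3244 + g)/(-4721 + j(-41)) = (3244 + 4111)/(-4721 + 0) = 7355/(-4721) = 7355*(-1/4721) = -7355/4721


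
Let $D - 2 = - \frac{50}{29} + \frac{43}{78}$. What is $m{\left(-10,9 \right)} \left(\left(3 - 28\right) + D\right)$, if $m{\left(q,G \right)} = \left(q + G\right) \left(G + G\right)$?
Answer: $\frac{164037}{377} \approx 435.11$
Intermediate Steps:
$m{\left(q,G \right)} = 2 G \left(G + q\right)$ ($m{\left(q,G \right)} = \left(G + q\right) 2 G = 2 G \left(G + q\right)$)
$D = \frac{1871}{2262}$ ($D = 2 + \left(- \frac{50}{29} + \frac{43}{78}\right) = 2 - \frac{2653}{2262} = \frac{1871}{2262} \approx 0.82714$)
$m{\left(-10,9 \right)} \left(\left(3 - 28\right) + D\right) = 2 \cdot 9 \left(9 - 10\right) \left(\left(3 - 28\right) + \frac{1871}{2262}\right) = 2 \cdot 9 \left(-1\right) \left(\left(3 - 28\right) + \frac{1871}{2262}\right) = - 18 \left(-25 + \frac{1871}{2262}\right) = \left(-18\right) \left(- \frac{54679}{2262}\right) = \frac{164037}{377}$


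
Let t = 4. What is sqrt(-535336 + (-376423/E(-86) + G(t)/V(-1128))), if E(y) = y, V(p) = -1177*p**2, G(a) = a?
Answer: I*sqrt(432622419655959590761)/28544604 ≈ 728.67*I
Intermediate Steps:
sqrt(-535336 + (-376423/E(-86) + G(t)/V(-1128))) = sqrt(-535336 + (-376423/(-86) + 4/((-1177*(-1128)**2)))) = sqrt(-535336 + (-376423*(-1/86) + 4/((-1177*1272384)))) = sqrt(-535336 + (376423/86 + 4/(-1497595968))) = sqrt(-535336 + (376423/86 + 4*(-1/1497595968))) = sqrt(-535336 + (376423/86 - 1/374398992)) = sqrt(-535336 + 70466195882765/16099156656) = sqrt(-8547991931713651/16099156656) = I*sqrt(432622419655959590761)/28544604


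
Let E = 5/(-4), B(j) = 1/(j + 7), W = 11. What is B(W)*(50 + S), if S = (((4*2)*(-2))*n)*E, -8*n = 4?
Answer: 20/9 ≈ 2.2222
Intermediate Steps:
n = -½ (n = -⅛*4 = -½ ≈ -0.50000)
B(j) = 1/(7 + j)
E = -5/4 (E = 5*(-¼) = -5/4 ≈ -1.2500)
S = -10 (S = (((4*2)*(-2))*(-½))*(-5/4) = ((8*(-2))*(-½))*(-5/4) = -16*(-½)*(-5/4) = 8*(-5/4) = -10)
B(W)*(50 + S) = (50 - 10)/(7 + 11) = 40/18 = (1/18)*40 = 20/9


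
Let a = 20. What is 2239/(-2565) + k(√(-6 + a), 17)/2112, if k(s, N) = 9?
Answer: -1568561/1805760 ≈ -0.86864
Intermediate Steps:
2239/(-2565) + k(√(-6 + a), 17)/2112 = 2239/(-2565) + 9/2112 = 2239*(-1/2565) + 9*(1/2112) = -2239/2565 + 3/704 = -1568561/1805760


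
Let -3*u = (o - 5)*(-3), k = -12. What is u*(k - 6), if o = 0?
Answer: 90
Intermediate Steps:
u = -5 (u = -(0 - 5)*(-3)/3 = -(-5)*(-3)/3 = -⅓*15 = -5)
u*(k - 6) = -5*(-12 - 6) = -5*(-18) = 90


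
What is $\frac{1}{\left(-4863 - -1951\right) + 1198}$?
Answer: $- \frac{1}{1714} \approx -0.00058343$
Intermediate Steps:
$\frac{1}{\left(-4863 - -1951\right) + 1198} = \frac{1}{\left(-4863 + 1951\right) + 1198} = \frac{1}{-2912 + 1198} = \frac{1}{-1714} = - \frac{1}{1714}$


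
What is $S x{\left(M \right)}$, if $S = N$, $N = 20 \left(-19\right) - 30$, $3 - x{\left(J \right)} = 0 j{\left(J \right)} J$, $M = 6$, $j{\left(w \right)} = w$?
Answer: $-1230$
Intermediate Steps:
$x{\left(J \right)} = 3$ ($x{\left(J \right)} = 3 - 0 J J = 3 - 0 J = 3 - 0 = 3 + 0 = 3$)
$N = -410$ ($N = -380 - 30 = -410$)
$S = -410$
$S x{\left(M \right)} = \left(-410\right) 3 = -1230$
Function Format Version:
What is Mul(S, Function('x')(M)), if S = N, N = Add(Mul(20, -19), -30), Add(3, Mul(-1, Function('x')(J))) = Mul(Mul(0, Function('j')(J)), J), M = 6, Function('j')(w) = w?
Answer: -1230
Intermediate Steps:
Function('x')(J) = 3 (Function('x')(J) = Add(3, Mul(-1, Mul(Mul(0, J), J))) = Add(3, Mul(-1, Mul(0, J))) = Add(3, Mul(-1, 0)) = Add(3, 0) = 3)
N = -410 (N = Add(-380, -30) = -410)
S = -410
Mul(S, Function('x')(M)) = Mul(-410, 3) = -1230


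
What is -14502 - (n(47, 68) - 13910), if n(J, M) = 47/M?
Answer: -40303/68 ≈ -592.69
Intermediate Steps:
-14502 - (n(47, 68) - 13910) = -14502 - (47/68 - 13910) = -14502 - 1*(-945833/68) = -14502 + 945833/68 = -40303/68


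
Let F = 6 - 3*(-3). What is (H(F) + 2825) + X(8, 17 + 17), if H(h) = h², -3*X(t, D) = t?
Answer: 9142/3 ≈ 3047.3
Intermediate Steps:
X(t, D) = -t/3
F = 15 (F = 6 + 9 = 15)
(H(F) + 2825) + X(8, 17 + 17) = (15² + 2825) - ⅓*8 = (225 + 2825) - 8/3 = 3050 - 8/3 = 9142/3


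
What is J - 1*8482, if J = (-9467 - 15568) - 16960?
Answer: -50477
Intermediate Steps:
J = -41995 (J = -25035 - 16960 = -41995)
J - 1*8482 = -41995 - 1*8482 = -41995 - 8482 = -50477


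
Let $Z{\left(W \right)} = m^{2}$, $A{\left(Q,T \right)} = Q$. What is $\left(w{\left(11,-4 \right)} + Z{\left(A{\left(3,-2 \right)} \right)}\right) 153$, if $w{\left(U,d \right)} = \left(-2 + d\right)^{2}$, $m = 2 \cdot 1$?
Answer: $6120$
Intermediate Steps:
$m = 2$
$Z{\left(W \right)} = 4$ ($Z{\left(W \right)} = 2^{2} = 4$)
$\left(w{\left(11,-4 \right)} + Z{\left(A{\left(3,-2 \right)} \right)}\right) 153 = \left(\left(-2 - 4\right)^{2} + 4\right) 153 = \left(\left(-6\right)^{2} + 4\right) 153 = \left(36 + 4\right) 153 = 40 \cdot 153 = 6120$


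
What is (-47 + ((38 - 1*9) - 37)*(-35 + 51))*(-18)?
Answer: 3150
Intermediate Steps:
(-47 + ((38 - 1*9) - 37)*(-35 + 51))*(-18) = (-47 + ((38 - 9) - 37)*16)*(-18) = (-47 + (29 - 37)*16)*(-18) = (-47 - 8*16)*(-18) = (-47 - 128)*(-18) = -175*(-18) = 3150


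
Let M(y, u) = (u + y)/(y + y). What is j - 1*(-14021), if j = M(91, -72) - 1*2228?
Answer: 2146345/182 ≈ 11793.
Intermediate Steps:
M(y, u) = (u + y)/(2*y) (M(y, u) = (u + y)/((2*y)) = (u + y)*(1/(2*y)) = (u + y)/(2*y))
j = -405477/182 (j = (½)*(-72 + 91)/91 - 1*2228 = (½)*(1/91)*19 - 2228 = 19/182 - 2228 = -405477/182 ≈ -2227.9)
j - 1*(-14021) = -405477/182 - 1*(-14021) = -405477/182 + 14021 = 2146345/182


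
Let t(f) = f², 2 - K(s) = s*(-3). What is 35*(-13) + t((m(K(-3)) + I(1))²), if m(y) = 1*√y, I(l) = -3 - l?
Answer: -455 + (4 - I*√7)⁴ ≈ -822.0 - 380.99*I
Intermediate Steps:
K(s) = 2 + 3*s (K(s) = 2 - s*(-3) = 2 - (-3)*s = 2 + 3*s)
m(y) = √y
35*(-13) + t((m(K(-3)) + I(1))²) = 35*(-13) + ((√(2 + 3*(-3)) + (-3 - 1*1))²)² = -455 + ((√(2 - 9) + (-3 - 1))²)² = -455 + ((√(-7) - 4)²)² = -455 + ((I*√7 - 4)²)² = -455 + ((-4 + I*√7)²)² = -455 + (-4 + I*√7)⁴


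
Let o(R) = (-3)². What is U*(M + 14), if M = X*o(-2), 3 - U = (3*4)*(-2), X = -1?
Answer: 135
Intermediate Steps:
o(R) = 9
U = 27 (U = 3 - 3*4*(-2) = 3 - 12*(-2) = 3 - 1*(-24) = 3 + 24 = 27)
M = -9 (M = -1*9 = -9)
U*(M + 14) = 27*(-9 + 14) = 27*5 = 135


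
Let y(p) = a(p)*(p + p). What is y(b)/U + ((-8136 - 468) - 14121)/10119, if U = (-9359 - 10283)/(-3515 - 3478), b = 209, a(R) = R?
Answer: 147178049262/4732319 ≈ 31101.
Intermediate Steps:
y(p) = 2*p² (y(p) = p*(p + p) = p*(2*p) = 2*p²)
U = 2806/999 (U = -19642/(-6993) = -19642*(-1/6993) = 2806/999 ≈ 2.8088)
y(b)/U + ((-8136 - 468) - 14121)/10119 = (2*209²)/(2806/999) + ((-8136 - 468) - 14121)/10119 = (2*43681)*(999/2806) + (-8604 - 14121)*(1/10119) = 87362*(999/2806) - 22725*1/10119 = 43637319/1403 - 7575/3373 = 147178049262/4732319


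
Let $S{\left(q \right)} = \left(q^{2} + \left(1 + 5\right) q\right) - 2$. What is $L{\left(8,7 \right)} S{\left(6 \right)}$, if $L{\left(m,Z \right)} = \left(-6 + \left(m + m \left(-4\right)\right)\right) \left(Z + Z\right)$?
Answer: $-29400$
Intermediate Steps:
$S{\left(q \right)} = -2 + q^{2} + 6 q$ ($S{\left(q \right)} = \left(q^{2} + 6 q\right) - 2 = -2 + q^{2} + 6 q$)
$L{\left(m,Z \right)} = 2 Z \left(-6 - 3 m\right)$ ($L{\left(m,Z \right)} = \left(-6 + \left(m - 4 m\right)\right) 2 Z = \left(-6 - 3 m\right) 2 Z = 2 Z \left(-6 - 3 m\right)$)
$L{\left(8,7 \right)} S{\left(6 \right)} = \left(-6\right) 7 \left(2 + 8\right) \left(-2 + 6^{2} + 6 \cdot 6\right) = \left(-6\right) 7 \cdot 10 \left(-2 + 36 + 36\right) = \left(-420\right) 70 = -29400$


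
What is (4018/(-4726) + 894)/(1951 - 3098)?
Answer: -2110513/2710361 ≈ -0.77868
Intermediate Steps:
(4018/(-4726) + 894)/(1951 - 3098) = (4018*(-1/4726) + 894)/(-1147) = (-2009/2363 + 894)*(-1/1147) = (2110513/2363)*(-1/1147) = -2110513/2710361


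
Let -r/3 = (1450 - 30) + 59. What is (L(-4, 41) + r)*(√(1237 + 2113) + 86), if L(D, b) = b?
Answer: -378056 - 21980*√134 ≈ -6.3249e+5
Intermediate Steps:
r = -4437 (r = -3*((1450 - 30) + 59) = -3*(1420 + 59) = -3*1479 = -4437)
(L(-4, 41) + r)*(√(1237 + 2113) + 86) = (41 - 4437)*(√(1237 + 2113) + 86) = -4396*(√3350 + 86) = -4396*(5*√134 + 86) = -4396*(86 + 5*√134) = -378056 - 21980*√134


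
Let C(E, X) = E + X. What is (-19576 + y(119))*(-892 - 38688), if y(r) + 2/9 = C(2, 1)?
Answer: 6972373220/9 ≈ 7.7471e+8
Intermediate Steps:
y(r) = 25/9 (y(r) = -2/9 + (2 + 1) = -2/9 + 3 = 25/9)
(-19576 + y(119))*(-892 - 38688) = (-19576 + 25/9)*(-892 - 38688) = -176159/9*(-39580) = 6972373220/9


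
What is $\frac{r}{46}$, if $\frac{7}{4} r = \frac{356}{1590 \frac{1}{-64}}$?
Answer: $- \frac{22784}{127995} \approx -0.17801$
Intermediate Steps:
$r = - \frac{45568}{5565}$ ($r = \frac{4 \frac{356}{1590 \frac{1}{-64}}}{7} = \frac{4 \frac{356}{1590 \left(- \frac{1}{64}\right)}}{7} = \frac{4 \frac{356}{- \frac{795}{32}}}{7} = \frac{4 \cdot 356 \left(- \frac{32}{795}\right)}{7} = \frac{4}{7} \left(- \frac{11392}{795}\right) = - \frac{45568}{5565} \approx -8.1883$)
$\frac{r}{46} = - \frac{45568}{5565 \cdot 46} = \left(- \frac{45568}{5565}\right) \frac{1}{46} = - \frac{22784}{127995}$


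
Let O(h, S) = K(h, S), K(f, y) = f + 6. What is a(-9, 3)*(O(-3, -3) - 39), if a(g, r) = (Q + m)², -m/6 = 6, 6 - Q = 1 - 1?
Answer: -32400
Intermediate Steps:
Q = 6 (Q = 6 - (1 - 1) = 6 - 1*0 = 6 + 0 = 6)
m = -36 (m = -6*6 = -36)
K(f, y) = 6 + f
O(h, S) = 6 + h
a(g, r) = 900 (a(g, r) = (6 - 36)² = (-30)² = 900)
a(-9, 3)*(O(-3, -3) - 39) = 900*((6 - 3) - 39) = 900*(3 - 39) = 900*(-36) = -32400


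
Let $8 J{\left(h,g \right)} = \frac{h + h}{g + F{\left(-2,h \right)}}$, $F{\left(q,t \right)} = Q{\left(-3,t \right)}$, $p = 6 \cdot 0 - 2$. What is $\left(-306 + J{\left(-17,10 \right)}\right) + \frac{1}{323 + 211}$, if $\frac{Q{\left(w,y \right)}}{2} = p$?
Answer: $- \frac{218375}{712} \approx -306.71$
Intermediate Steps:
$p = -2$ ($p = 0 - 2 = -2$)
$Q{\left(w,y \right)} = -4$ ($Q{\left(w,y \right)} = 2 \left(-2\right) = -4$)
$F{\left(q,t \right)} = -4$
$J{\left(h,g \right)} = \frac{h}{4 \left(-4 + g\right)}$ ($J{\left(h,g \right)} = \frac{\left(h + h\right) \frac{1}{g - 4}}{8} = \frac{2 h \frac{1}{-4 + g}}{8} = \frac{h}{4 \left(-4 + g\right)}$)
$\left(-306 + J{\left(-17,10 \right)}\right) + \frac{1}{323 + 211} = \left(-306 + \frac{1}{4} \left(-17\right) \frac{1}{-4 + 10}\right) + \frac{1}{323 + 211} = \left(-306 + \frac{1}{4} \left(-17\right) \frac{1}{6}\right) + \frac{1}{534} = \left(-306 - \frac{17}{24}\right) + \frac{1}{534} = - \frac{7361}{24} + \frac{1}{534} = - \frac{218375}{712}$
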